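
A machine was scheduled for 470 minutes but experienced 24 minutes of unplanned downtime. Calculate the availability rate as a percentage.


Formula: Availability = (Planned Time - Downtime) / Planned Time * 100
Uptime = 470 - 24 = 446 min
Availability = 446 / 470 * 100 = 94.9%

94.9%


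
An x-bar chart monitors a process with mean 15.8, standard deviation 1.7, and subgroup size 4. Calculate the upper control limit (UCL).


UCL = 15.8 + 3 * 1.7 / sqrt(4)

18.35


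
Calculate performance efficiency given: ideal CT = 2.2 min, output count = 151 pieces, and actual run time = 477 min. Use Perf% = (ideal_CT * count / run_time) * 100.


Formula: Performance = (Ideal CT * Total Count) / Run Time * 100
Ideal output time = 2.2 * 151 = 332.2 min
Performance = 332.2 / 477 * 100 = 69.6%

69.6%


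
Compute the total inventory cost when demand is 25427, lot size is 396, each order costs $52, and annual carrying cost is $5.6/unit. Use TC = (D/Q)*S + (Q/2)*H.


TC = 25427/396 * 52 + 396/2 * 5.6

$4447.70


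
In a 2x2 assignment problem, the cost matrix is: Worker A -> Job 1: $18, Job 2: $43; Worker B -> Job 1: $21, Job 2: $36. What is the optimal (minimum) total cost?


Option 1: A->1 + B->2 = $18 + $36 = $54
Option 2: A->2 + B->1 = $43 + $21 = $64
Min cost = min($54, $64) = $54

$54


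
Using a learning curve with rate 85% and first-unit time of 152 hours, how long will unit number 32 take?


Formula: T_n = T_1 * (learning_rate)^(log2(n)) where learning_rate = rate/100
Doublings = log2(32) = 5
T_n = 152 * 0.85^5
T_n = 152 * 0.4437 = 67.4 hours

67.4 hours


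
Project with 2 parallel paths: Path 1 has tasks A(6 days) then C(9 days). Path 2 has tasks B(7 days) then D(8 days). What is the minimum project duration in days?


Path 1 = 6 + 9 = 15 days
Path 2 = 7 + 8 = 15 days
Duration = max(15, 15) = 15 days

15 days


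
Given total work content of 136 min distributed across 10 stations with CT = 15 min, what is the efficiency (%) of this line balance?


Formula: Efficiency = Sum of Task Times / (N_stations * CT) * 100
Total station capacity = 10 stations * 15 min = 150 min
Efficiency = 136 / 150 * 100 = 90.7%

90.7%


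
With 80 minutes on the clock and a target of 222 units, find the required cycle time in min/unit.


Formula: CT = Available Time / Number of Units
CT = 80 min / 222 units
CT = 0.36 min/unit

0.36 min/unit


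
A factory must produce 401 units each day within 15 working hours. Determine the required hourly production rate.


Formula: Production Rate = Daily Demand / Available Hours
Rate = 401 units/day / 15 hours/day
Rate = 26.7 units/hour

26.7 units/hour


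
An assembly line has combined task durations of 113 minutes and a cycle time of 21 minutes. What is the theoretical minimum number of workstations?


Formula: N_min = ceil(Sum of Task Times / Cycle Time)
N_min = ceil(113 min / 21 min) = ceil(5.381)
N_min = 6 stations

6


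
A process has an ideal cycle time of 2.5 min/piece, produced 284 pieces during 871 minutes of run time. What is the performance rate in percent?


Formula: Performance = (Ideal CT * Total Count) / Run Time * 100
Ideal output time = 2.5 * 284 = 710.0 min
Performance = 710.0 / 871 * 100 = 81.5%

81.5%


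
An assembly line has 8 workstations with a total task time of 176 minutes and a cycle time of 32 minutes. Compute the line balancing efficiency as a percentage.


Formula: Efficiency = Sum of Task Times / (N_stations * CT) * 100
Total station capacity = 8 stations * 32 min = 256 min
Efficiency = 176 / 256 * 100 = 68.8%

68.8%


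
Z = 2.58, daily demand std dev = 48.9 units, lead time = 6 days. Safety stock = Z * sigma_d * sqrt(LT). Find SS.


Formula: SS = z * sigma_d * sqrt(LT)
sqrt(LT) = sqrt(6) = 2.4495
SS = 2.58 * 48.9 * 2.4495
SS = 309.0 units

309.0 units


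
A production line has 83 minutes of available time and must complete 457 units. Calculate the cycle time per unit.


Formula: CT = Available Time / Number of Units
CT = 83 min / 457 units
CT = 0.18 min/unit

0.18 min/unit


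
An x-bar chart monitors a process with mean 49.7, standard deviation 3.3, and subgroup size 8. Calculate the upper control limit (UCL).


UCL = 49.7 + 3 * 3.3 / sqrt(8)

53.2


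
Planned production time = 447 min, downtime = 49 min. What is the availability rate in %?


Formula: Availability = (Planned Time - Downtime) / Planned Time * 100
Uptime = 447 - 49 = 398 min
Availability = 398 / 447 * 100 = 89.0%

89.0%


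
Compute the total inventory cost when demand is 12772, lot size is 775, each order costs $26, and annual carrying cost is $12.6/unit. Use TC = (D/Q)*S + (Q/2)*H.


TC = 12772/775 * 26 + 775/2 * 12.6

$5310.98


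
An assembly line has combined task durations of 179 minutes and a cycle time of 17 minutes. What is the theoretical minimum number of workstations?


Formula: N_min = ceil(Sum of Task Times / Cycle Time)
N_min = ceil(179 min / 17 min) = ceil(10.5294)
N_min = 11 stations

11


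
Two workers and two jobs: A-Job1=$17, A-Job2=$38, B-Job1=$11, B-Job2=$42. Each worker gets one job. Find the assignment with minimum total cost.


Option 1: A->1 + B->2 = $17 + $42 = $59
Option 2: A->2 + B->1 = $38 + $11 = $49
Min cost = min($59, $49) = $49

$49


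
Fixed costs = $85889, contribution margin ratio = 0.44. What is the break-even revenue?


Formula: BER = Fixed Costs / Contribution Margin Ratio
BER = $85889 / 0.44
BER = $195202.27 (to the nearest cent)

$195202.27


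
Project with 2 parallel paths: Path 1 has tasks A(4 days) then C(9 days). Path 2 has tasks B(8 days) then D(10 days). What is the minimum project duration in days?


Path 1 = 4 + 9 = 13 days
Path 2 = 8 + 10 = 18 days
Duration = max(13, 18) = 18 days

18 days


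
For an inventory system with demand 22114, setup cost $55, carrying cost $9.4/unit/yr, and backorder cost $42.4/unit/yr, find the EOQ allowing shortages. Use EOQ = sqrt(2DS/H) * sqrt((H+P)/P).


Formula: EOQ* = sqrt(2DS/H) * sqrt((H+P)/P)
Base EOQ = sqrt(2*22114*55/9.4) = 508.71 units
Correction = sqrt((9.4+42.4)/42.4) = 1.1053
EOQ* = 508.71 * 1.1053 = 562.3 units

562.3 units


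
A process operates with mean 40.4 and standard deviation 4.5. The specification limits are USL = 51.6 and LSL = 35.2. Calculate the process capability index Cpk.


Cpu = (51.6 - 40.4) / (3 * 4.5) = 0.83
Cpl = (40.4 - 35.2) / (3 * 4.5) = 0.39
Cpk = min(0.83, 0.39) = 0.39

0.39


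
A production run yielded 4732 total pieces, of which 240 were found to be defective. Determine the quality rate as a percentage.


Formula: Quality Rate = Good Pieces / Total Pieces * 100
Good pieces = 4732 - 240 = 4492
QR = 4492 / 4732 * 100 = 94.9%

94.9%


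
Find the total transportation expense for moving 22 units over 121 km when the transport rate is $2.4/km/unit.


TC = dist * cost * units = 121 * 2.4 * 22 = $6388.80

$6388.80


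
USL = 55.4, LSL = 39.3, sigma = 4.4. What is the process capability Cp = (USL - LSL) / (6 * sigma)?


Cp = (55.4 - 39.3) / (6 * 4.4)

0.61


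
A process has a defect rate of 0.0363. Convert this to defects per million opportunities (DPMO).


DPMO = defect_rate * 1000000 = 0.0363 * 1000000

36300


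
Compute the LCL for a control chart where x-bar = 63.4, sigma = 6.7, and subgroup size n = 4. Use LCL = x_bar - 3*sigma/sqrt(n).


LCL = 63.4 - 3 * 6.7 / sqrt(4)

53.35


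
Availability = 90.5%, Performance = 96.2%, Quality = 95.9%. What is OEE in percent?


Formula: OEE = Availability * Performance * Quality / 10000
A * P = 90.5% * 96.2% / 100 = 87.06%
OEE = 87.06% * 95.9% / 100 = 83.5%

83.5%


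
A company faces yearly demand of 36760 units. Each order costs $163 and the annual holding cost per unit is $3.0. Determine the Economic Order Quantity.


Formula: EOQ = sqrt(2 * D * S / H)
Numerator: 2 * 36760 * 163 = 11983760
2DS/H = 11983760 / 3.0 = 3994586.7
EOQ = sqrt(3994586.7) = 1998.6 units

1998.6 units


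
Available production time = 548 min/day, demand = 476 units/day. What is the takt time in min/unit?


Formula: Takt Time = Available Production Time / Customer Demand
Takt = 548 min/day / 476 units/day
Takt = 1.15 min/unit

1.15 min/unit


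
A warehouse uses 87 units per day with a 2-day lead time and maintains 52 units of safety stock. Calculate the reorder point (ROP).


Formula: ROP = (Daily Demand * Lead Time) + Safety Stock
Demand during lead time = 87 * 2 = 174 units
ROP = 174 + 52 = 226 units

226 units


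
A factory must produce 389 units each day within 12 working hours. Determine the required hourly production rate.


Formula: Production Rate = Daily Demand / Available Hours
Rate = 389 units/day / 12 hours/day
Rate = 32.4 units/hour

32.4 units/hour


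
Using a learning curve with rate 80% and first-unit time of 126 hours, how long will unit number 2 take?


Formula: T_n = T_1 * (learning_rate)^(log2(n)) where learning_rate = rate/100
Doublings = log2(2) = 1
T_n = 126 * 0.8^1
T_n = 126 * 0.8 = 100.8 hours

100.8 hours


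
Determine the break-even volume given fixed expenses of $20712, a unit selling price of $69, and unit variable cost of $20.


Formula: BEQ = Fixed Costs / (Price - Variable Cost)
Contribution margin = $69 - $20 = $49/unit
BEQ = ceil($20712 / $49/unit) = ceil(422.69) = 423 units

423 units


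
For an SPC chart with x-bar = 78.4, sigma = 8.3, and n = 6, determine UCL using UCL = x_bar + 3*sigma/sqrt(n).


UCL = 78.4 + 3 * 8.3 / sqrt(6)

88.57


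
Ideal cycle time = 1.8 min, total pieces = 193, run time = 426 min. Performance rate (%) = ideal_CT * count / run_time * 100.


Formula: Performance = (Ideal CT * Total Count) / Run Time * 100
Ideal output time = 1.8 * 193 = 347.4 min
Performance = 347.4 / 426 * 100 = 81.5%

81.5%


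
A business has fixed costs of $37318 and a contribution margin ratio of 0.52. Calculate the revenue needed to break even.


Formula: BER = Fixed Costs / Contribution Margin Ratio
BER = $37318 / 0.52
BER = $71765.38 (to the nearest cent)

$71765.38


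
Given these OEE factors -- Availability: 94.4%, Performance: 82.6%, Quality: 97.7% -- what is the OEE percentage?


Formula: OEE = Availability * Performance * Quality / 10000
A * P = 94.4% * 82.6% / 100 = 77.97%
OEE = 77.97% * 97.7% / 100 = 76.2%

76.2%


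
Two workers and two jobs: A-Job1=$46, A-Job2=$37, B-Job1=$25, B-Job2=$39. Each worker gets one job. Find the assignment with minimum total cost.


Option 1: A->1 + B->2 = $46 + $39 = $85
Option 2: A->2 + B->1 = $37 + $25 = $62
Min cost = min($85, $62) = $62

$62


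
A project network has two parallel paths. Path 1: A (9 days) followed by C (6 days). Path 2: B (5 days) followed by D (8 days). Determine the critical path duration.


Path 1 = 9 + 6 = 15 days
Path 2 = 5 + 8 = 13 days
Duration = max(15, 13) = 15 days

15 days


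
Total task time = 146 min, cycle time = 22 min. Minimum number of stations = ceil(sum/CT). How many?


Formula: N_min = ceil(Sum of Task Times / Cycle Time)
N_min = ceil(146 min / 22 min) = ceil(6.6364)
N_min = 7 stations

7


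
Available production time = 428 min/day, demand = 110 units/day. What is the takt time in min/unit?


Formula: Takt Time = Available Production Time / Customer Demand
Takt = 428 min/day / 110 units/day
Takt = 3.89 min/unit

3.89 min/unit


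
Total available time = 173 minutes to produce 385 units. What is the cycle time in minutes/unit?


Formula: CT = Available Time / Number of Units
CT = 173 min / 385 units
CT = 0.45 min/unit

0.45 min/unit


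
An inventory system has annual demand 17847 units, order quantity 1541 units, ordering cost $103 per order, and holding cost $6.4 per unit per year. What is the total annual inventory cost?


TC = 17847/1541 * 103 + 1541/2 * 6.4

$6124.09


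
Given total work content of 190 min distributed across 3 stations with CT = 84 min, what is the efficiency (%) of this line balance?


Formula: Efficiency = Sum of Task Times / (N_stations * CT) * 100
Total station capacity = 3 stations * 84 min = 252 min
Efficiency = 190 / 252 * 100 = 75.4%

75.4%


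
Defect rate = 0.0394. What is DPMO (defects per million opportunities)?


DPMO = defect_rate * 1000000 = 0.0394 * 1000000

39400


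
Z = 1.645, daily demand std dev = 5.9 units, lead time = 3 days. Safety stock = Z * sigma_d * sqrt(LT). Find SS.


Formula: SS = z * sigma_d * sqrt(LT)
sqrt(LT) = sqrt(3) = 1.7321
SS = 1.645 * 5.9 * 1.7321
SS = 16.8 units

16.8 units


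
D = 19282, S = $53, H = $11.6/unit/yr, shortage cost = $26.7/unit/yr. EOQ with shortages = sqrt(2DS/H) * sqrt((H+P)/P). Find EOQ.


Formula: EOQ* = sqrt(2DS/H) * sqrt((H+P)/P)
Base EOQ = sqrt(2*19282*53/11.6) = 419.76 units
Correction = sqrt((11.6+26.7)/26.7) = 1.19769
EOQ* = 419.76 * 1.19769 = 502.7 units

502.7 units


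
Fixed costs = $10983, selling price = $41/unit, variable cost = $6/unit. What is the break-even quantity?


Formula: BEQ = Fixed Costs / (Price - Variable Cost)
Contribution margin = $41 - $6 = $35/unit
BEQ = ceil($10983 / $35/unit) = ceil(313.8) = 314 units

314 units


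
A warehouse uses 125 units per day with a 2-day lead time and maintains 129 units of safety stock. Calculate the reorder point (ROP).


Formula: ROP = (Daily Demand * Lead Time) + Safety Stock
Demand during lead time = 125 * 2 = 250 units
ROP = 250 + 129 = 379 units

379 units


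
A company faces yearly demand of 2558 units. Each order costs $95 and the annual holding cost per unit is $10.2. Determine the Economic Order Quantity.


Formula: EOQ = sqrt(2 * D * S / H)
Numerator: 2 * 2558 * 95 = 486020
2DS/H = 486020 / 10.2 = 47649.0
EOQ = sqrt(47649.0) = 218.3 units

218.3 units


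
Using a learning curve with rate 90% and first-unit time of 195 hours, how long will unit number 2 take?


Formula: T_n = T_1 * (learning_rate)^(log2(n)) where learning_rate = rate/100
Doublings = log2(2) = 1
T_n = 195 * 0.9^1
T_n = 195 * 0.9 = 175.5 hours

175.5 hours


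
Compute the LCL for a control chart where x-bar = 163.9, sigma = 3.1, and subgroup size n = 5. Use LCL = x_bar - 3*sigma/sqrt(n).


LCL = 163.9 - 3 * 3.1 / sqrt(5)

159.74


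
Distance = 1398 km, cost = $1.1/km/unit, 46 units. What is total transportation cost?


TC = dist * cost * units = 1398 * 1.1 * 46 = $70738.80

$70738.80


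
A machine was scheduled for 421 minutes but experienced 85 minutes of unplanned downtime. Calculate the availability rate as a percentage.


Formula: Availability = (Planned Time - Downtime) / Planned Time * 100
Uptime = 421 - 85 = 336 min
Availability = 336 / 421 * 100 = 79.8%

79.8%


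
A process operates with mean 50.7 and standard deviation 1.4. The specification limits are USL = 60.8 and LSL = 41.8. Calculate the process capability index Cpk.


Cpu = (60.8 - 50.7) / (3 * 1.4) = 2.4
Cpl = (50.7 - 41.8) / (3 * 1.4) = 2.12
Cpk = min(2.4, 2.12) = 2.12

2.12


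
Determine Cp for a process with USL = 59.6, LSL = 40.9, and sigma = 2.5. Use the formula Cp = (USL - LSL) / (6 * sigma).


Cp = (59.6 - 40.9) / (6 * 2.5)

1.25


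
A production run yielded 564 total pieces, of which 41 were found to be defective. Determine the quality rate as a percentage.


Formula: Quality Rate = Good Pieces / Total Pieces * 100
Good pieces = 564 - 41 = 523
QR = 523 / 564 * 100 = 92.7%

92.7%


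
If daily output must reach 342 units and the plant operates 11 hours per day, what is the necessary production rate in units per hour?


Formula: Production Rate = Daily Demand / Available Hours
Rate = 342 units/day / 11 hours/day
Rate = 31.1 units/hour

31.1 units/hour


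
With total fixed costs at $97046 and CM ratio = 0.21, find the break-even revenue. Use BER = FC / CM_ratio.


Formula: BER = Fixed Costs / Contribution Margin Ratio
BER = $97046 / 0.21
BER = $462123.81 (to the nearest cent)

$462123.81


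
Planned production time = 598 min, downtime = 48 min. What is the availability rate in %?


Formula: Availability = (Planned Time - Downtime) / Planned Time * 100
Uptime = 598 - 48 = 550 min
Availability = 550 / 598 * 100 = 92.0%

92.0%


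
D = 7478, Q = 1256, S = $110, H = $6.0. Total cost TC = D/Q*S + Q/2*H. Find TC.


TC = 7478/1256 * 110 + 1256/2 * 6.0

$4422.92


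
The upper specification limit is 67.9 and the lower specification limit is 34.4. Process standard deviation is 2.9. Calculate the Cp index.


Cp = (67.9 - 34.4) / (6 * 2.9)

1.93


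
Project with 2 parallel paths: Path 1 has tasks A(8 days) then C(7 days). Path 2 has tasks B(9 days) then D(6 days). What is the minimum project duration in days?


Path 1 = 8 + 7 = 15 days
Path 2 = 9 + 6 = 15 days
Duration = max(15, 15) = 15 days

15 days


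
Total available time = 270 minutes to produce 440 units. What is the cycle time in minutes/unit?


Formula: CT = Available Time / Number of Units
CT = 270 min / 440 units
CT = 0.61 min/unit

0.61 min/unit


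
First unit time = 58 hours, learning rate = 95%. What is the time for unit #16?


Formula: T_n = T_1 * (learning_rate)^(log2(n)) where learning_rate = rate/100
Doublings = log2(16) = 4
T_n = 58 * 0.95^4
T_n = 58 * 0.8145 = 47.2 hours

47.2 hours


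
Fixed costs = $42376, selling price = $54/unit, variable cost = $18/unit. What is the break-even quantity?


Formula: BEQ = Fixed Costs / (Price - Variable Cost)
Contribution margin = $54 - $18 = $36/unit
BEQ = ceil($42376 / $36/unit) = ceil(1177.11) = 1178 units

1178 units


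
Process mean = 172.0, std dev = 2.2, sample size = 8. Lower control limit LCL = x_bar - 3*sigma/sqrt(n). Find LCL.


LCL = 172.0 - 3 * 2.2 / sqrt(8)

169.67


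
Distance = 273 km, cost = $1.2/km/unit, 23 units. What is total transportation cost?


TC = dist * cost * units = 273 * 1.2 * 23 = $7534.80

$7534.80


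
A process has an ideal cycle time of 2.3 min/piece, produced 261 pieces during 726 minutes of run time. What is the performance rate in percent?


Formula: Performance = (Ideal CT * Total Count) / Run Time * 100
Ideal output time = 2.3 * 261 = 600.3 min
Performance = 600.3 / 726 * 100 = 82.7%

82.7%


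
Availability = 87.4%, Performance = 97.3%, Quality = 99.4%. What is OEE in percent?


Formula: OEE = Availability * Performance * Quality / 10000
A * P = 87.4% * 97.3% / 100 = 85.04%
OEE = 85.04% * 99.4% / 100 = 84.5%

84.5%


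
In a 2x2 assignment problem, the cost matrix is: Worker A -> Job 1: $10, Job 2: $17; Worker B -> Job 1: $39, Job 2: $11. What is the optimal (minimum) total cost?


Option 1: A->1 + B->2 = $10 + $11 = $21
Option 2: A->2 + B->1 = $17 + $39 = $56
Min cost = min($21, $56) = $21

$21


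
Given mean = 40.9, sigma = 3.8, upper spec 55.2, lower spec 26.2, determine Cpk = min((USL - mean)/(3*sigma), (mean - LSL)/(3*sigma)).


Cpu = (55.2 - 40.9) / (3 * 3.8) = 1.25
Cpl = (40.9 - 26.2) / (3 * 3.8) = 1.29
Cpk = min(1.25, 1.29) = 1.25

1.25


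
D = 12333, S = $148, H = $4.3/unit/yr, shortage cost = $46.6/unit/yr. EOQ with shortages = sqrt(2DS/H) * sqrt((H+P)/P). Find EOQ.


Formula: EOQ* = sqrt(2DS/H) * sqrt((H+P)/P)
Base EOQ = sqrt(2*12333*148/4.3) = 921.4 units
Correction = sqrt((4.3+46.6)/46.6) = 1.04512
EOQ* = 921.4 * 1.04512 = 963.0 units

963.0 units


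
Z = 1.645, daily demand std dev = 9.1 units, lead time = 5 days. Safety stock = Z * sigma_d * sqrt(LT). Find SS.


Formula: SS = z * sigma_d * sqrt(LT)
sqrt(LT) = sqrt(5) = 2.2361
SS = 1.645 * 9.1 * 2.2361
SS = 33.5 units

33.5 units


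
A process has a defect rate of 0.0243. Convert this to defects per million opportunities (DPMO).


DPMO = defect_rate * 1000000 = 0.0243 * 1000000

24300


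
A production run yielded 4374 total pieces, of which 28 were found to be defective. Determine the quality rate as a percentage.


Formula: Quality Rate = Good Pieces / Total Pieces * 100
Good pieces = 4374 - 28 = 4346
QR = 4346 / 4374 * 100 = 99.4%

99.4%


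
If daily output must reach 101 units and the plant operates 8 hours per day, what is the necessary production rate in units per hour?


Formula: Production Rate = Daily Demand / Available Hours
Rate = 101 units/day / 8 hours/day
Rate = 12.6 units/hour

12.6 units/hour


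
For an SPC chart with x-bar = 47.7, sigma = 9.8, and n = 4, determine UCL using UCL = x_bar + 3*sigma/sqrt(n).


UCL = 47.7 + 3 * 9.8 / sqrt(4)

62.4


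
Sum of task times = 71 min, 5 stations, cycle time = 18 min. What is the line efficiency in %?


Formula: Efficiency = Sum of Task Times / (N_stations * CT) * 100
Total station capacity = 5 stations * 18 min = 90 min
Efficiency = 71 / 90 * 100 = 78.9%

78.9%


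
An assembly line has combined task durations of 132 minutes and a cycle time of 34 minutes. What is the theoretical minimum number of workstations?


Formula: N_min = ceil(Sum of Task Times / Cycle Time)
N_min = ceil(132 min / 34 min) = ceil(3.8824)
N_min = 4 stations

4


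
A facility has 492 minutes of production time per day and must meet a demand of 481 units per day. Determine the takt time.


Formula: Takt Time = Available Production Time / Customer Demand
Takt = 492 min/day / 481 units/day
Takt = 1.02 min/unit

1.02 min/unit


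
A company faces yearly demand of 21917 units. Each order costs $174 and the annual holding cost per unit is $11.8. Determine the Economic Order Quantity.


Formula: EOQ = sqrt(2 * D * S / H)
Numerator: 2 * 21917 * 174 = 7627116
2DS/H = 7627116 / 11.8 = 646365.8
EOQ = sqrt(646365.8) = 804.0 units

804.0 units


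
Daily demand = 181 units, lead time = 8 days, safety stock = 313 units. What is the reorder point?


Formula: ROP = (Daily Demand * Lead Time) + Safety Stock
Demand during lead time = 181 * 8 = 1448 units
ROP = 1448 + 313 = 1761 units

1761 units


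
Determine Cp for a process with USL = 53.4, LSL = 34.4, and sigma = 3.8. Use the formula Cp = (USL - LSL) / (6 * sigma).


Cp = (53.4 - 34.4) / (6 * 3.8)

0.83


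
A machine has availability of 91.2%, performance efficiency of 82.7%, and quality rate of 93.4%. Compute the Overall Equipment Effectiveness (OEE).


Formula: OEE = Availability * Performance * Quality / 10000
A * P = 91.2% * 82.7% / 100 = 75.42%
OEE = 75.42% * 93.4% / 100 = 70.4%

70.4%


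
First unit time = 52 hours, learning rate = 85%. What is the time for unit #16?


Formula: T_n = T_1 * (learning_rate)^(log2(n)) where learning_rate = rate/100
Doublings = log2(16) = 4
T_n = 52 * 0.85^4
T_n = 52 * 0.522 = 27.1 hours

27.1 hours


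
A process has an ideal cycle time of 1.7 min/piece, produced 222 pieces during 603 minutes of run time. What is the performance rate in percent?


Formula: Performance = (Ideal CT * Total Count) / Run Time * 100
Ideal output time = 1.7 * 222 = 377.4 min
Performance = 377.4 / 603 * 100 = 62.6%

62.6%


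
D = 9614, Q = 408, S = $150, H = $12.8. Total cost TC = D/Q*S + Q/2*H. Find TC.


TC = 9614/408 * 150 + 408/2 * 12.8

$6145.76


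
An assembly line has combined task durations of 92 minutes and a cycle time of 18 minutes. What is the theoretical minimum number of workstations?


Formula: N_min = ceil(Sum of Task Times / Cycle Time)
N_min = ceil(92 min / 18 min) = ceil(5.1111)
N_min = 6 stations

6


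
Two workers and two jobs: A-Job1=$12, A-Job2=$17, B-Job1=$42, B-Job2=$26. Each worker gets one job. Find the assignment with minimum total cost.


Option 1: A->1 + B->2 = $12 + $26 = $38
Option 2: A->2 + B->1 = $17 + $42 = $59
Min cost = min($38, $59) = $38

$38


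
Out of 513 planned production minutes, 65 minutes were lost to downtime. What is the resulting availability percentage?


Formula: Availability = (Planned Time - Downtime) / Planned Time * 100
Uptime = 513 - 65 = 448 min
Availability = 448 / 513 * 100 = 87.3%

87.3%


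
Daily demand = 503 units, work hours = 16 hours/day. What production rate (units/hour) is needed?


Formula: Production Rate = Daily Demand / Available Hours
Rate = 503 units/day / 16 hours/day
Rate = 31.4 units/hour

31.4 units/hour


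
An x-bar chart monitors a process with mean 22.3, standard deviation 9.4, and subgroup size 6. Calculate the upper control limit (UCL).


UCL = 22.3 + 3 * 9.4 / sqrt(6)

33.81


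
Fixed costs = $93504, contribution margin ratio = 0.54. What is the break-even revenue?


Formula: BER = Fixed Costs / Contribution Margin Ratio
BER = $93504 / 0.54
BER = $173155.56 (to the nearest cent)

$173155.56


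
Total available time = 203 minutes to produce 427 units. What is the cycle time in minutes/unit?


Formula: CT = Available Time / Number of Units
CT = 203 min / 427 units
CT = 0.48 min/unit

0.48 min/unit


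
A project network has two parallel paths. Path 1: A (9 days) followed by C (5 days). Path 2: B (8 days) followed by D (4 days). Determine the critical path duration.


Path 1 = 9 + 5 = 14 days
Path 2 = 8 + 4 = 12 days
Duration = max(14, 12) = 14 days

14 days


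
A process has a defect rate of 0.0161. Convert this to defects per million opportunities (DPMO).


DPMO = defect_rate * 1000000 = 0.0161 * 1000000

16100


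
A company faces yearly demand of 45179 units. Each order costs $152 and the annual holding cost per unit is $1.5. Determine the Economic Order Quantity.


Formula: EOQ = sqrt(2 * D * S / H)
Numerator: 2 * 45179 * 152 = 13734416
2DS/H = 13734416 / 1.5 = 9156277.3
EOQ = sqrt(9156277.3) = 3025.9 units

3025.9 units


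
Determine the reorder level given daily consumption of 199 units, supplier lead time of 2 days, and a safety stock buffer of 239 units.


Formula: ROP = (Daily Demand * Lead Time) + Safety Stock
Demand during lead time = 199 * 2 = 398 units
ROP = 398 + 239 = 637 units

637 units


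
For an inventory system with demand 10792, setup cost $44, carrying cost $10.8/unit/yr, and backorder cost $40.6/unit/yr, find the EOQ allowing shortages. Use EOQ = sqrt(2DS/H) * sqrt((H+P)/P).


Formula: EOQ* = sqrt(2DS/H) * sqrt((H+P)/P)
Base EOQ = sqrt(2*10792*44/10.8) = 296.54 units
Correction = sqrt((10.8+40.6)/40.6) = 1.12517
EOQ* = 296.54 * 1.12517 = 333.7 units

333.7 units


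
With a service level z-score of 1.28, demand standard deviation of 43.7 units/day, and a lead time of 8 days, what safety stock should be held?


Formula: SS = z * sigma_d * sqrt(LT)
sqrt(LT) = sqrt(8) = 2.8284
SS = 1.28 * 43.7 * 2.8284
SS = 158.2 units

158.2 units


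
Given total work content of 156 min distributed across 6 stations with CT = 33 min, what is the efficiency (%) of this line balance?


Formula: Efficiency = Sum of Task Times / (N_stations * CT) * 100
Total station capacity = 6 stations * 33 min = 198 min
Efficiency = 156 / 198 * 100 = 78.8%

78.8%


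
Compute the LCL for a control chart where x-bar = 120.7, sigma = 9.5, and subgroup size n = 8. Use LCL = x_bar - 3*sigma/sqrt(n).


LCL = 120.7 - 3 * 9.5 / sqrt(8)

110.62


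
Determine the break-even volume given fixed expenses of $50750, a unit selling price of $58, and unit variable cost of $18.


Formula: BEQ = Fixed Costs / (Price - Variable Cost)
Contribution margin = $58 - $18 = $40/unit
BEQ = ceil($50750 / $40/unit) = ceil(1268.75) = 1269 units

1269 units


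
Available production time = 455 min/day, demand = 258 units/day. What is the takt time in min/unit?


Formula: Takt Time = Available Production Time / Customer Demand
Takt = 455 min/day / 258 units/day
Takt = 1.76 min/unit

1.76 min/unit


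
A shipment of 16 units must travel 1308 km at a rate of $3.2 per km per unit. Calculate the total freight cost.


TC = dist * cost * units = 1308 * 3.2 * 16 = $66969.60

$66969.60


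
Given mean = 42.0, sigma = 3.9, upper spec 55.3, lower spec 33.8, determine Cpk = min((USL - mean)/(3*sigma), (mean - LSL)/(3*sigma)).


Cpu = (55.3 - 42.0) / (3 * 3.9) = 1.14
Cpl = (42.0 - 33.8) / (3 * 3.9) = 0.7
Cpk = min(1.14, 0.7) = 0.7

0.7


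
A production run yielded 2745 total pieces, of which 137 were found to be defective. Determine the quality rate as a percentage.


Formula: Quality Rate = Good Pieces / Total Pieces * 100
Good pieces = 2745 - 137 = 2608
QR = 2608 / 2745 * 100 = 95.0%

95.0%


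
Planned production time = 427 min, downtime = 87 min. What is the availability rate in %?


Formula: Availability = (Planned Time - Downtime) / Planned Time * 100
Uptime = 427 - 87 = 340 min
Availability = 340 / 427 * 100 = 79.6%

79.6%


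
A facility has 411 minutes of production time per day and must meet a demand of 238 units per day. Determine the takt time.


Formula: Takt Time = Available Production Time / Customer Demand
Takt = 411 min/day / 238 units/day
Takt = 1.73 min/unit

1.73 min/unit


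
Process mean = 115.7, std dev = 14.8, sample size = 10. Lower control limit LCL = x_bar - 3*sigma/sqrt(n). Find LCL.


LCL = 115.7 - 3 * 14.8 / sqrt(10)

101.66


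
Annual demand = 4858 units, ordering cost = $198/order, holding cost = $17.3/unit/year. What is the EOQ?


Formula: EOQ = sqrt(2 * D * S / H)
Numerator: 2 * 4858 * 198 = 1923768
2DS/H = 1923768 / 17.3 = 111200.5
EOQ = sqrt(111200.5) = 333.5 units

333.5 units


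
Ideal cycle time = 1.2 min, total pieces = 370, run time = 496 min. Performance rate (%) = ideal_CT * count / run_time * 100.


Formula: Performance = (Ideal CT * Total Count) / Run Time * 100
Ideal output time = 1.2 * 370 = 444.0 min
Performance = 444.0 / 496 * 100 = 89.5%

89.5%


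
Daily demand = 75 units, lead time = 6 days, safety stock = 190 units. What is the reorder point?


Formula: ROP = (Daily Demand * Lead Time) + Safety Stock
Demand during lead time = 75 * 6 = 450 units
ROP = 450 + 190 = 640 units

640 units


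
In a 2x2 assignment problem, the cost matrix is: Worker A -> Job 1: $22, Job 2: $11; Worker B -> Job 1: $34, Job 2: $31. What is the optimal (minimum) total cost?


Option 1: A->1 + B->2 = $22 + $31 = $53
Option 2: A->2 + B->1 = $11 + $34 = $45
Min cost = min($53, $45) = $45

$45


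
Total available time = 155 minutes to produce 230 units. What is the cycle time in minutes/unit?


Formula: CT = Available Time / Number of Units
CT = 155 min / 230 units
CT = 0.67 min/unit

0.67 min/unit


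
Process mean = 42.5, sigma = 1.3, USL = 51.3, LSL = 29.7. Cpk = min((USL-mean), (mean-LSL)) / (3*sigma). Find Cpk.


Cpu = (51.3 - 42.5) / (3 * 1.3) = 2.26
Cpl = (42.5 - 29.7) / (3 * 1.3) = 3.28
Cpk = min(2.26, 3.28) = 2.26

2.26


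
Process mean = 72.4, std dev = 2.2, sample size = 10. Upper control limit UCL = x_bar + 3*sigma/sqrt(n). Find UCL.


UCL = 72.4 + 3 * 2.2 / sqrt(10)

74.49


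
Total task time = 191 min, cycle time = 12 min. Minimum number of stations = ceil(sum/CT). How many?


Formula: N_min = ceil(Sum of Task Times / Cycle Time)
N_min = ceil(191 min / 12 min) = ceil(15.9167)
N_min = 16 stations

16


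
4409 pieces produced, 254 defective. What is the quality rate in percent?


Formula: Quality Rate = Good Pieces / Total Pieces * 100
Good pieces = 4409 - 254 = 4155
QR = 4155 / 4409 * 100 = 94.2%

94.2%


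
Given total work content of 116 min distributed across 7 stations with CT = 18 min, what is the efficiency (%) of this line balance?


Formula: Efficiency = Sum of Task Times / (N_stations * CT) * 100
Total station capacity = 7 stations * 18 min = 126 min
Efficiency = 116 / 126 * 100 = 92.1%

92.1%


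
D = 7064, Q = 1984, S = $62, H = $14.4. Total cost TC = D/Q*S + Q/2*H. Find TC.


TC = 7064/1984 * 62 + 1984/2 * 14.4

$14505.55


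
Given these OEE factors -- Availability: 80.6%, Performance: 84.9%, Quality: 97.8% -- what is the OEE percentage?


Formula: OEE = Availability * Performance * Quality / 10000
A * P = 80.6% * 84.9% / 100 = 68.43%
OEE = 68.43% * 97.8% / 100 = 66.9%

66.9%


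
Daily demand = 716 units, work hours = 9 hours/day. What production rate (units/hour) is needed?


Formula: Production Rate = Daily Demand / Available Hours
Rate = 716 units/day / 9 hours/day
Rate = 79.6 units/hour

79.6 units/hour


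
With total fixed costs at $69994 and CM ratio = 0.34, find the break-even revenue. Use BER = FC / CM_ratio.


Formula: BER = Fixed Costs / Contribution Margin Ratio
BER = $69994 / 0.34
BER = $205864.71 (to the nearest cent)

$205864.71


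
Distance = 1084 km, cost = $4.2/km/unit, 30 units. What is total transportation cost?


TC = dist * cost * units = 1084 * 4.2 * 30 = $136584.00

$136584.00


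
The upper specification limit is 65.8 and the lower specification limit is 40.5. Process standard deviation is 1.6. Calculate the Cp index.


Cp = (65.8 - 40.5) / (6 * 1.6)

2.64


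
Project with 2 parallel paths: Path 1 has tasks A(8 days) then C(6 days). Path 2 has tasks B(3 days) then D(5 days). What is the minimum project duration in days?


Path 1 = 8 + 6 = 14 days
Path 2 = 3 + 5 = 8 days
Duration = max(14, 8) = 14 days

14 days


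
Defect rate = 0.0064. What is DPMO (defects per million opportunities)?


DPMO = defect_rate * 1000000 = 0.0064 * 1000000

6400


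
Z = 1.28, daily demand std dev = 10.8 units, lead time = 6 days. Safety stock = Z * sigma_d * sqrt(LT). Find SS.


Formula: SS = z * sigma_d * sqrt(LT)
sqrt(LT) = sqrt(6) = 2.4495
SS = 1.28 * 10.8 * 2.4495
SS = 33.9 units

33.9 units


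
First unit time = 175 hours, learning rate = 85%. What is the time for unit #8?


Formula: T_n = T_1 * (learning_rate)^(log2(n)) where learning_rate = rate/100
Doublings = log2(8) = 3
T_n = 175 * 0.85^3
T_n = 175 * 0.6141 = 107.5 hours

107.5 hours


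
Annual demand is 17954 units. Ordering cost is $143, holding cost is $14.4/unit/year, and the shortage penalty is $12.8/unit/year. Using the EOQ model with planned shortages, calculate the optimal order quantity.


Formula: EOQ* = sqrt(2DS/H) * sqrt((H+P)/P)
Base EOQ = sqrt(2*17954*143/14.4) = 597.15 units
Correction = sqrt((14.4+12.8)/12.8) = 1.45774
EOQ* = 597.15 * 1.45774 = 870.5 units

870.5 units


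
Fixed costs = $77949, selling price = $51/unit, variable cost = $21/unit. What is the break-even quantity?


Formula: BEQ = Fixed Costs / (Price - Variable Cost)
Contribution margin = $51 - $21 = $30/unit
BEQ = ceil($77949 / $30/unit) = ceil(2598.3) = 2599 units

2599 units


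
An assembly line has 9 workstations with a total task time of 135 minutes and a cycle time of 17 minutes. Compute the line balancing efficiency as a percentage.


Formula: Efficiency = Sum of Task Times / (N_stations * CT) * 100
Total station capacity = 9 stations * 17 min = 153 min
Efficiency = 135 / 153 * 100 = 88.2%

88.2%


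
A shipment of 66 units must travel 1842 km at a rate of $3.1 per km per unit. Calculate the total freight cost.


TC = dist * cost * units = 1842 * 3.1 * 66 = $376873.20

$376873.20


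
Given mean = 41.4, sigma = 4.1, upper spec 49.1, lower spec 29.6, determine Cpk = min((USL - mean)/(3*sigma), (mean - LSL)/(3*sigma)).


Cpu = (49.1 - 41.4) / (3 * 4.1) = 0.63
Cpl = (41.4 - 29.6) / (3 * 4.1) = 0.96
Cpk = min(0.63, 0.96) = 0.63

0.63


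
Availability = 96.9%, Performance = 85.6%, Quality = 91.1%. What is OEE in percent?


Formula: OEE = Availability * Performance * Quality / 10000
A * P = 96.9% * 85.6% / 100 = 82.95%
OEE = 82.95% * 91.1% / 100 = 75.6%

75.6%


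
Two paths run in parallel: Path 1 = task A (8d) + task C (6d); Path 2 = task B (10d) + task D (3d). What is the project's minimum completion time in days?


Path 1 = 8 + 6 = 14 days
Path 2 = 10 + 3 = 13 days
Duration = max(14, 13) = 14 days

14 days


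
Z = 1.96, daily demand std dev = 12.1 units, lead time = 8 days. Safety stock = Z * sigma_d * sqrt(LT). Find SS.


Formula: SS = z * sigma_d * sqrt(LT)
sqrt(LT) = sqrt(8) = 2.8284
SS = 1.96 * 12.1 * 2.8284
SS = 67.1 units

67.1 units


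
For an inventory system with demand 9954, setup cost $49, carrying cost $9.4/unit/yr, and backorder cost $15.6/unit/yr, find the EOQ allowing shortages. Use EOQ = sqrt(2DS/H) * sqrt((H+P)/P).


Formula: EOQ* = sqrt(2DS/H) * sqrt((H+P)/P)
Base EOQ = sqrt(2*9954*49/9.4) = 322.14 units
Correction = sqrt((9.4+15.6)/15.6) = 1.26592
EOQ* = 322.14 * 1.26592 = 407.8 units

407.8 units


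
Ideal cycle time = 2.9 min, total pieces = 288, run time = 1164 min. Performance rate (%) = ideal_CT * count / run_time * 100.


Formula: Performance = (Ideal CT * Total Count) / Run Time * 100
Ideal output time = 2.9 * 288 = 835.2 min
Performance = 835.2 / 1164 * 100 = 71.8%

71.8%


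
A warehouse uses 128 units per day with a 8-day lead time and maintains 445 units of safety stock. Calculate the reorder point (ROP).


Formula: ROP = (Daily Demand * Lead Time) + Safety Stock
Demand during lead time = 128 * 8 = 1024 units
ROP = 1024 + 445 = 1469 units

1469 units


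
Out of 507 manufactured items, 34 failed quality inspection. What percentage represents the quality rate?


Formula: Quality Rate = Good Pieces / Total Pieces * 100
Good pieces = 507 - 34 = 473
QR = 473 / 507 * 100 = 93.3%

93.3%


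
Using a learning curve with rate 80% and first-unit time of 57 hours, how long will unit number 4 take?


Formula: T_n = T_1 * (learning_rate)^(log2(n)) where learning_rate = rate/100
Doublings = log2(4) = 2
T_n = 57 * 0.8^2
T_n = 57 * 0.64 = 36.5 hours

36.5 hours


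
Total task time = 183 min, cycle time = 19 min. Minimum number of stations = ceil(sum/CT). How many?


Formula: N_min = ceil(Sum of Task Times / Cycle Time)
N_min = ceil(183 min / 19 min) = ceil(9.6316)
N_min = 10 stations

10


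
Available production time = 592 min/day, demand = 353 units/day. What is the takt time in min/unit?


Formula: Takt Time = Available Production Time / Customer Demand
Takt = 592 min/day / 353 units/day
Takt = 1.68 min/unit

1.68 min/unit


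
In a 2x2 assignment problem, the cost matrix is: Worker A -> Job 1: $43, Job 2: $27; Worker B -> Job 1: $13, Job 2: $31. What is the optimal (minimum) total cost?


Option 1: A->1 + B->2 = $43 + $31 = $74
Option 2: A->2 + B->1 = $27 + $13 = $40
Min cost = min($74, $40) = $40

$40


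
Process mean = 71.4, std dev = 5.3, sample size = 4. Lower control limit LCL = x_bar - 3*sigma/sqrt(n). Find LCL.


LCL = 71.4 - 3 * 5.3 / sqrt(4)

63.45


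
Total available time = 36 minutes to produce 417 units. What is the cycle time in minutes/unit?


Formula: CT = Available Time / Number of Units
CT = 36 min / 417 units
CT = 0.09 min/unit

0.09 min/unit


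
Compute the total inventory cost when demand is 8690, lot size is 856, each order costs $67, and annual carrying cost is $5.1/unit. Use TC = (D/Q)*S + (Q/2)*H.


TC = 8690/856 * 67 + 856/2 * 5.1

$2862.98


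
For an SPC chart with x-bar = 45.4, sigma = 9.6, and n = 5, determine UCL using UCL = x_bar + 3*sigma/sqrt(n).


UCL = 45.4 + 3 * 9.6 / sqrt(5)

58.28


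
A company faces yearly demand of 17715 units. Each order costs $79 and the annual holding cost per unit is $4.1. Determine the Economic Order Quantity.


Formula: EOQ = sqrt(2 * D * S / H)
Numerator: 2 * 17715 * 79 = 2798970
2DS/H = 2798970 / 4.1 = 682675.6
EOQ = sqrt(682675.6) = 826.2 units

826.2 units


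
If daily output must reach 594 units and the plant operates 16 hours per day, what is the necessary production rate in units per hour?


Formula: Production Rate = Daily Demand / Available Hours
Rate = 594 units/day / 16 hours/day
Rate = 37.1 units/hour

37.1 units/hour


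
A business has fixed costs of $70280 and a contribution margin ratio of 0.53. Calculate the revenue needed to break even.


Formula: BER = Fixed Costs / Contribution Margin Ratio
BER = $70280 / 0.53
BER = $132603.77 (to the nearest cent)

$132603.77


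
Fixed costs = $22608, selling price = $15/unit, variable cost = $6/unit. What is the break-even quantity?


Formula: BEQ = Fixed Costs / (Price - Variable Cost)
Contribution margin = $15 - $6 = $9/unit
BEQ = ceil($22608 / $9/unit) = ceil(2512.0) = 2512 units

2512 units
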